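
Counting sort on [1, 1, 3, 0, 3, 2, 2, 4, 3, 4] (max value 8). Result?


Count array: [1, 2, 2, 3, 2, 0, 0, 0, 0]
Reconstruct: [0, 1, 1, 2, 2, 3, 3, 3, 4, 4]


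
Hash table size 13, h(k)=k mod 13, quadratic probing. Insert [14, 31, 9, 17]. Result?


Insertions: 14->slot 1; 31->slot 5; 9->slot 9; 17->slot 4
Table: [None, 14, None, None, 17, 31, None, None, None, 9, None, None, None]


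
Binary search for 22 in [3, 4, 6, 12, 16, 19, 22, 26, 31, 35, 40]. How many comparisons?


Search for 22:
[0,10] mid=5 arr[5]=19
[6,10] mid=8 arr[8]=31
[6,7] mid=6 arr[6]=22
Total: 3 comparisons


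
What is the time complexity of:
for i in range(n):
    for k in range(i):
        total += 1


Per nesting level: O(n) * O(n) [triangular over i] = O(n^2)
Complexity: O(n^2)


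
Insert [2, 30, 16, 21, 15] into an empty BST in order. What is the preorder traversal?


Root = 2; build tree by BST insertion.
Preorder traversal: [2, 30, 16, 15, 21]


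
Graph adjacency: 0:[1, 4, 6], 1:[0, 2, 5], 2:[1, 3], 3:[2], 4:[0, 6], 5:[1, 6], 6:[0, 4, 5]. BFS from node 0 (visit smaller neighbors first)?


BFS queue: start with [0]
Visit order: [0, 1, 4, 6, 2, 5, 3]


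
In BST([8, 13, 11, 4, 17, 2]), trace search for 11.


BST root = 8
Search for 11: compare at each node
Path: [8, 13, 11]


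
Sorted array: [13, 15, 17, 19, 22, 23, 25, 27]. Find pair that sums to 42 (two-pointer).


Two pointers: lo=0, hi=7
Found pair: (15, 27) summing to 42


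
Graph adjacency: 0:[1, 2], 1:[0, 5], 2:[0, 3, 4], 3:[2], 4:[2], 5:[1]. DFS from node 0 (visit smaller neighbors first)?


DFS stack-based: start with [0]
Visit order: [0, 1, 5, 2, 3, 4]


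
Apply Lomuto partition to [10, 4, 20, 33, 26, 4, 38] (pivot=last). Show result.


Elements <= 38 go left of pivot.
Result: [10, 4, 20, 33, 26, 4, 38], pivot at index 6


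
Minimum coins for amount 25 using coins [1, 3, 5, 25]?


dp[0]=0; dp[i]=1+min(dp[i-c] for c in coins)
...dp[20]=4, dp[21]=5, dp[22]=6, dp[23]=5, dp[24]=6, dp[25]=1
Minimum coins for 25 = 1


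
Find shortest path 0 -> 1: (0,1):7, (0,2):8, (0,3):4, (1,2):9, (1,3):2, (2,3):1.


Dijkstra from 0:
Distances: {0: 0, 1: 6, 2: 5, 3: 4}
Shortest distance to 1 = 6, path = [0, 3, 1]


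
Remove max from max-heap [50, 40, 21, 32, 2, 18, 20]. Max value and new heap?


Max = 50
Replace root with last, heapify down
Resulting heap: [40, 32, 21, 20, 2, 18]


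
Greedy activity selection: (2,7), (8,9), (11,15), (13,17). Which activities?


Greedy: pick earliest-ending, then skip overlaps.
Selected (3 activities): [(2, 7), (8, 9), (11, 15)]


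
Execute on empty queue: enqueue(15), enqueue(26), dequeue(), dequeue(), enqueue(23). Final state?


enqueue(15) -> [15]
enqueue(26) -> [15, 26]
dequeue() returns 15 -> [26]
dequeue() returns 26 -> []
enqueue(23) -> [23]
Final queue (front to back): [23]


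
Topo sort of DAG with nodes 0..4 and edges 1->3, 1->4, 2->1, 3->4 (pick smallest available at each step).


Kahn's algorithm, process smallest node first
Order: [0, 2, 1, 3, 4]


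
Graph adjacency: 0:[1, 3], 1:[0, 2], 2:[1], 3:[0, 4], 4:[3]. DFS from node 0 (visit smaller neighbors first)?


DFS stack-based: start with [0]
Visit order: [0, 1, 2, 3, 4]


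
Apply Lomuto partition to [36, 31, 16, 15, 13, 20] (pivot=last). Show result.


Elements <= 20 go left of pivot.
Result: [16, 15, 13, 20, 36, 31], pivot at index 3


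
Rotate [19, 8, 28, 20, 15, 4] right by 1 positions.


Right rotate by 1: [4, 19, 8, 28, 20, 15]


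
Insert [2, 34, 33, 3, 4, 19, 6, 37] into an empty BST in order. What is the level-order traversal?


Root = 2; build tree by BST insertion.
Level-Order traversal: [2, 34, 33, 37, 3, 4, 19, 6]


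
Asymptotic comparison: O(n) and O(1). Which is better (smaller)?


constant grows slower than linear
O(1) is asymptotically smaller; O(n) grows faster


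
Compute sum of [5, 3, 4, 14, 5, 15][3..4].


Prefix sums: [0, 5, 8, 12, 26, 31, 46]
Sum[3..4] = prefix[5] - prefix[3] = 31 - 12 = 19


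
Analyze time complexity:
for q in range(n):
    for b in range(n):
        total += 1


Per nesting level: O(n) * O(n) = O(n^2)
Complexity: O(n^2)


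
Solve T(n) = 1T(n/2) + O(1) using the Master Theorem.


a=1, b=2, c=0. log_2(1)=0 = c=0. Case 2: O(n^c log n) = O(log n)
Complexity: O(log n)


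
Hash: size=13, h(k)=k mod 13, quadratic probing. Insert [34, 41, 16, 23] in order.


Insertions: 34->slot 8; 41->slot 2; 16->slot 3; 23->slot 10
Table: [None, None, 41, 16, None, None, None, None, 34, None, 23, None, None]


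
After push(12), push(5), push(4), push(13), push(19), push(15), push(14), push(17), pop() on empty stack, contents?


push(12) -> [12]
push(5) -> [12, 5]
push(4) -> [12, 5, 4]
push(13) -> [12, 5, 4, 13]
push(19) -> [12, 5, 4, 13, 19]
push(15) -> [12, 5, 4, 13, 19, 15]
push(14) -> [12, 5, 4, 13, 19, 15, 14]
push(17) -> [12, 5, 4, 13, 19, 15, 14, 17]
pop() returns 17 -> [12, 5, 4, 13, 19, 15, 14]
Final stack (bottom to top): [12, 5, 4, 13, 19, 15, 14]


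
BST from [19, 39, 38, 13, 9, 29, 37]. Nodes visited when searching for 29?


BST root = 19
Search for 29: compare at each node
Path: [19, 39, 38, 29]


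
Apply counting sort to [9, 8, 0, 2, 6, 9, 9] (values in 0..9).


Count array: [1, 0, 1, 0, 0, 0, 1, 0, 1, 3]
Reconstruct: [0, 2, 6, 8, 9, 9, 9]


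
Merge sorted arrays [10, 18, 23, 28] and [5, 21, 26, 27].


Compare heads, take smaller each step.
Merged: [5, 10, 18, 21, 23, 26, 27, 28]


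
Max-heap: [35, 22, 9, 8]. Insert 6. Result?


Append 6: [35, 22, 9, 8, 6]
Bubble up: no swaps needed
Result: [35, 22, 9, 8, 6]


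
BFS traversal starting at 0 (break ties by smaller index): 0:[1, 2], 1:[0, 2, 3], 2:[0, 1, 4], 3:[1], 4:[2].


BFS queue: start with [0]
Visit order: [0, 1, 2, 3, 4]


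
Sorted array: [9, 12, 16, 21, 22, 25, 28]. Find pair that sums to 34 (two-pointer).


Two pointers: lo=0, hi=6
Found pair: (9, 25) summing to 34


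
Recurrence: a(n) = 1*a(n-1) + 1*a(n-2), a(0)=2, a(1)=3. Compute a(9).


Build bottom-up:
...a(7)=55, a(8)=89, a(9)=1*89+1*55=144


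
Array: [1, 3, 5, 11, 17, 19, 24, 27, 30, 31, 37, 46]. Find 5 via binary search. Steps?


Search for 5:
[0,11] mid=5 arr[5]=19
[0,4] mid=2 arr[2]=5
Total: 2 comparisons


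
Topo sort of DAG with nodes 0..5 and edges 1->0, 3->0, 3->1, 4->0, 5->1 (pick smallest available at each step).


Kahn's algorithm, process smallest node first
Order: [2, 3, 4, 5, 1, 0]


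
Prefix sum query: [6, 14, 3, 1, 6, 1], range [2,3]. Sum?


Prefix sums: [0, 6, 20, 23, 24, 30, 31]
Sum[2..3] = prefix[4] - prefix[2] = 24 - 20 = 4


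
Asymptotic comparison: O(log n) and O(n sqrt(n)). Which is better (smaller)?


logarithmic grows slower than n^1.5
O(log n) is asymptotically smaller; O(n sqrt(n)) grows faster


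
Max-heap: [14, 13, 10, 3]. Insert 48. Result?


Append 48: [14, 13, 10, 3, 48]
Bubble up: swap idx 4(48) with idx 1(13); swap idx 1(48) with idx 0(14)
Result: [48, 14, 10, 3, 13]


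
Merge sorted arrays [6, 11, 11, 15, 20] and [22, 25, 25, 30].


Compare heads, take smaller each step.
Merged: [6, 11, 11, 15, 20, 22, 25, 25, 30]


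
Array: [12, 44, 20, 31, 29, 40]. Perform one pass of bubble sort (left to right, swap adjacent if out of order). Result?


After one pass: [12, 20, 31, 29, 40, 44]


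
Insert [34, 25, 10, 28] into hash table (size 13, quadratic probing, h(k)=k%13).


Insertions: 34->slot 8; 25->slot 12; 10->slot 10; 28->slot 2
Table: [None, None, 28, None, None, None, None, None, 34, None, 10, None, 25]


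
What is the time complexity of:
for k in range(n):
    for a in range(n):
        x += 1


Per nesting level: O(n) * O(n) = O(n^2)
Complexity: O(n^2)


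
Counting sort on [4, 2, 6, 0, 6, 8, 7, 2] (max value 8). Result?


Count array: [1, 0, 2, 0, 1, 0, 2, 1, 1]
Reconstruct: [0, 2, 2, 4, 6, 6, 7, 8]


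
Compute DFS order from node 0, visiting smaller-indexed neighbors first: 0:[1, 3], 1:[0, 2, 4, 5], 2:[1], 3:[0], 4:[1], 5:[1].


DFS stack-based: start with [0]
Visit order: [0, 1, 2, 4, 5, 3]


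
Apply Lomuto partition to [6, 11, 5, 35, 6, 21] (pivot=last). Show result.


Elements <= 21 go left of pivot.
Result: [6, 11, 5, 6, 21, 35], pivot at index 4


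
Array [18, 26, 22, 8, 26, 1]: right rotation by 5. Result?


Right rotate by 5: [26, 22, 8, 26, 1, 18]


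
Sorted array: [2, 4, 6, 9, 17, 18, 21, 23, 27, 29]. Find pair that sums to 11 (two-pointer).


Two pointers: lo=0, hi=9
Found pair: (2, 9) summing to 11


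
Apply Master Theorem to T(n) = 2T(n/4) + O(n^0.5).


a=2, b=4, c=0.5. log_4(2)=0.5 = c=0.5. Case 2: O(n^c log n) = O(sqrt(n) log n)
Complexity: O(sqrt(n) log n)


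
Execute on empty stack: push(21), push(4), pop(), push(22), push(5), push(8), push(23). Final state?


push(21) -> [21]
push(4) -> [21, 4]
pop() returns 4 -> [21]
push(22) -> [21, 22]
push(5) -> [21, 22, 5]
push(8) -> [21, 22, 5, 8]
push(23) -> [21, 22, 5, 8, 23]
Final stack (bottom to top): [21, 22, 5, 8, 23]


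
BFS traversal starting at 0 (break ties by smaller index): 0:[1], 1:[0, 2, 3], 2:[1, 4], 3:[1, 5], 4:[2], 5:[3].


BFS queue: start with [0]
Visit order: [0, 1, 2, 3, 4, 5]


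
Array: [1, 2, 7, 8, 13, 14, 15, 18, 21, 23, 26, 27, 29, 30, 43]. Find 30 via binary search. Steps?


Search for 30:
[0,14] mid=7 arr[7]=18
[8,14] mid=11 arr[11]=27
[12,14] mid=13 arr[13]=30
Total: 3 comparisons


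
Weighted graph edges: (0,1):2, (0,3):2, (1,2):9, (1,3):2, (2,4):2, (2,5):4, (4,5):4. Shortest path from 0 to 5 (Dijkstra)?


Dijkstra from 0:
Distances: {0: 0, 1: 2, 2: 11, 3: 2, 4: 13, 5: 15}
Shortest distance to 5 = 15, path = [0, 1, 2, 5]


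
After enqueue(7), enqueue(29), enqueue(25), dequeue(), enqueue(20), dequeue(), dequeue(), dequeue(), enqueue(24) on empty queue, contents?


enqueue(7) -> [7]
enqueue(29) -> [7, 29]
enqueue(25) -> [7, 29, 25]
dequeue() returns 7 -> [29, 25]
enqueue(20) -> [29, 25, 20]
dequeue() returns 29 -> [25, 20]
dequeue() returns 25 -> [20]
dequeue() returns 20 -> []
enqueue(24) -> [24]
Final queue (front to back): [24]


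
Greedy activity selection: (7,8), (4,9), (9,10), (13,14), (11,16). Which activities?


Greedy: pick earliest-ending, then skip overlaps.
Selected (3 activities): [(7, 8), (9, 10), (13, 14)]


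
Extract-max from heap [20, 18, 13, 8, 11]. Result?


Max = 20
Replace root with last, heapify down
Resulting heap: [18, 11, 13, 8]


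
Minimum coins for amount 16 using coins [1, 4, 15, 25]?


dp[0]=0; dp[i]=1+min(dp[i-c] for c in coins)
...dp[11]=5, dp[12]=3, dp[13]=4, dp[14]=5, dp[15]=1, dp[16]=2
Minimum coins for 16 = 2


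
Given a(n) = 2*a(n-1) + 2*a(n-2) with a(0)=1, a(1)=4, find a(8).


Build bottom-up:
...a(6)=568, a(7)=1552, a(8)=2*1552+2*568=4240


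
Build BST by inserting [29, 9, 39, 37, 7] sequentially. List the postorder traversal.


Root = 29; build tree by BST insertion.
Postorder traversal: [7, 9, 37, 39, 29]


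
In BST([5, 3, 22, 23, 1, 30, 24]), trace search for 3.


BST root = 5
Search for 3: compare at each node
Path: [5, 3]


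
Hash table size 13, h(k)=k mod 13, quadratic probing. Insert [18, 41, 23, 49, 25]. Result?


Insertions: 18->slot 5; 41->slot 2; 23->slot 10; 49->slot 11; 25->slot 12
Table: [None, None, 41, None, None, 18, None, None, None, None, 23, 49, 25]


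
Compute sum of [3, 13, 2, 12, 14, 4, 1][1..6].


Prefix sums: [0, 3, 16, 18, 30, 44, 48, 49]
Sum[1..6] = prefix[7] - prefix[1] = 49 - 3 = 46


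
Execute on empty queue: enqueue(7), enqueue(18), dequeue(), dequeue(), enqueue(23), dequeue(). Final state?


enqueue(7) -> [7]
enqueue(18) -> [7, 18]
dequeue() returns 7 -> [18]
dequeue() returns 18 -> []
enqueue(23) -> [23]
dequeue() returns 23 -> []
Final queue (front to back): []


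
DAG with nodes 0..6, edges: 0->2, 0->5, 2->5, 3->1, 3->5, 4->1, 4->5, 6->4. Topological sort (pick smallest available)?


Kahn's algorithm, process smallest node first
Order: [0, 2, 3, 6, 4, 1, 5]


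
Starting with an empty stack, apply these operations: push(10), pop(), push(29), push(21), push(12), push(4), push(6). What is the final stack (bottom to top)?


push(10) -> [10]
pop() returns 10 -> []
push(29) -> [29]
push(21) -> [29, 21]
push(12) -> [29, 21, 12]
push(4) -> [29, 21, 12, 4]
push(6) -> [29, 21, 12, 4, 6]
Final stack (bottom to top): [29, 21, 12, 4, 6]


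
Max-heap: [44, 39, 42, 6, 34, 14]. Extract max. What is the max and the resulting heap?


Max = 44
Replace root with last, heapify down
Resulting heap: [42, 39, 14, 6, 34]


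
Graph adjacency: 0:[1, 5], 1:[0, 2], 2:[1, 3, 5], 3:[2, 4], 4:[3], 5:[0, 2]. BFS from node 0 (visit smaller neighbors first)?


BFS queue: start with [0]
Visit order: [0, 1, 5, 2, 3, 4]


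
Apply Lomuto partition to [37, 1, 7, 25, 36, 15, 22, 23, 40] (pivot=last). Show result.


Elements <= 40 go left of pivot.
Result: [37, 1, 7, 25, 36, 15, 22, 23, 40], pivot at index 8


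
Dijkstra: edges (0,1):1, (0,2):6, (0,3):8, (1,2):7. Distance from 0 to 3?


Dijkstra from 0:
Distances: {0: 0, 1: 1, 2: 6, 3: 8}
Shortest distance to 3 = 8, path = [0, 3]


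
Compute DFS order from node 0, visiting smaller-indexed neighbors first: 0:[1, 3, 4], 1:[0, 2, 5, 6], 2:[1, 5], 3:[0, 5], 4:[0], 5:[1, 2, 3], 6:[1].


DFS stack-based: start with [0]
Visit order: [0, 1, 2, 5, 3, 6, 4]


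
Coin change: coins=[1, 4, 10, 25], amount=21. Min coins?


dp[0]=0; dp[i]=1+min(dp[i-c] for c in coins)
...dp[16]=4, dp[17]=5, dp[18]=3, dp[19]=4, dp[20]=2, dp[21]=3
Minimum coins for 21 = 3


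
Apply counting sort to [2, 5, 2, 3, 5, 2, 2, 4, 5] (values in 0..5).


Count array: [0, 0, 4, 1, 1, 3]
Reconstruct: [2, 2, 2, 2, 3, 4, 5, 5, 5]


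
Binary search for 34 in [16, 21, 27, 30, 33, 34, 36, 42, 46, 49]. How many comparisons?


Search for 34:
[0,9] mid=4 arr[4]=33
[5,9] mid=7 arr[7]=42
[5,6] mid=5 arr[5]=34
Total: 3 comparisons


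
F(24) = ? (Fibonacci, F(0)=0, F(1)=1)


F(n)=F(n-1)+F(n-2)
...F(22)=17711, F(23)=28657, F(24)=46368


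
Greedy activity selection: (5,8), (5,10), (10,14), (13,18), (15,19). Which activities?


Greedy: pick earliest-ending, then skip overlaps.
Selected (3 activities): [(5, 8), (10, 14), (15, 19)]


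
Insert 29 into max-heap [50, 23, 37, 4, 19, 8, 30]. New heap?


Append 29: [50, 23, 37, 4, 19, 8, 30, 29]
Bubble up: swap idx 7(29) with idx 3(4); swap idx 3(29) with idx 1(23)
Result: [50, 29, 37, 23, 19, 8, 30, 4]


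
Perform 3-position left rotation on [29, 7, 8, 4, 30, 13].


Left rotate by 3: [4, 30, 13, 29, 7, 8]


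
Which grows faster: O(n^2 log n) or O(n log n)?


linearithmic grows slower than n^2 log n
O(n log n) is asymptotically smaller; O(n^2 log n) grows faster


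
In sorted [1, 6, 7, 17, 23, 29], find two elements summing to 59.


Two pointers: lo=0, hi=5
No pair sums to 59


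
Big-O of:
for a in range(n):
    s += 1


Per nesting level: O(n) = O(n)
Complexity: O(n)


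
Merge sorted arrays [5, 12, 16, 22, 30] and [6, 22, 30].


Compare heads, take smaller each step.
Merged: [5, 6, 12, 16, 22, 22, 30, 30]


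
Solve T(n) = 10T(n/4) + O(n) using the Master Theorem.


a=10, b=4, c=1. log_4(10)=1.661 > c=1. Case 1: O(n^log_b(a)) = O(n^1.661)
Complexity: O(n^1.661)


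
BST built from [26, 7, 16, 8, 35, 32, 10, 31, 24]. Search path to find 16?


BST root = 26
Search for 16: compare at each node
Path: [26, 7, 16]


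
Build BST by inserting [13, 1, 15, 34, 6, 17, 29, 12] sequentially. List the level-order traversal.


Root = 13; build tree by BST insertion.
Level-Order traversal: [13, 1, 15, 6, 34, 12, 17, 29]


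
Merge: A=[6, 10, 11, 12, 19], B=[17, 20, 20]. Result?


Compare heads, take smaller each step.
Merged: [6, 10, 11, 12, 17, 19, 20, 20]


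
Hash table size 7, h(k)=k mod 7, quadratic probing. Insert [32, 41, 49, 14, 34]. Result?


Insertions: 32->slot 4; 41->slot 6; 49->slot 0; 14->slot 1; 34->slot 3
Table: [49, 14, None, 34, 32, None, 41]


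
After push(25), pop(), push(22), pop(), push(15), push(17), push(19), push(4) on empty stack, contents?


push(25) -> [25]
pop() returns 25 -> []
push(22) -> [22]
pop() returns 22 -> []
push(15) -> [15]
push(17) -> [15, 17]
push(19) -> [15, 17, 19]
push(4) -> [15, 17, 19, 4]
Final stack (bottom to top): [15, 17, 19, 4]


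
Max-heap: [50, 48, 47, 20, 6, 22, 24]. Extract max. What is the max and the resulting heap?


Max = 50
Replace root with last, heapify down
Resulting heap: [48, 24, 47, 20, 6, 22]


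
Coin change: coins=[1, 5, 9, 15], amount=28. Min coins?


dp[0]=0; dp[i]=1+min(dp[i-c] for c in coins)
...dp[23]=3, dp[24]=2, dp[25]=3, dp[26]=4, dp[27]=3, dp[28]=4
Minimum coins for 28 = 4


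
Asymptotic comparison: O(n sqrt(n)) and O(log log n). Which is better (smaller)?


double-logarithmic grows slower than n^1.5
O(log log n) is asymptotically smaller; O(n sqrt(n)) grows faster


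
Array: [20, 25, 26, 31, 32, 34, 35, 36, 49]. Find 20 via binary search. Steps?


Search for 20:
[0,8] mid=4 arr[4]=32
[0,3] mid=1 arr[1]=25
[0,0] mid=0 arr[0]=20
Total: 3 comparisons


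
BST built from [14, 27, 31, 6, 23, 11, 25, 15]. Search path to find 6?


BST root = 14
Search for 6: compare at each node
Path: [14, 6]


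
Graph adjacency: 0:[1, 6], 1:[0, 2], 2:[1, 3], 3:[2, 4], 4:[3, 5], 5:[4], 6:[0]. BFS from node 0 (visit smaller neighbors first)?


BFS queue: start with [0]
Visit order: [0, 1, 6, 2, 3, 4, 5]


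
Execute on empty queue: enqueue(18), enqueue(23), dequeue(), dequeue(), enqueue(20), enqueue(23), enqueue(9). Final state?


enqueue(18) -> [18]
enqueue(23) -> [18, 23]
dequeue() returns 18 -> [23]
dequeue() returns 23 -> []
enqueue(20) -> [20]
enqueue(23) -> [20, 23]
enqueue(9) -> [20, 23, 9]
Final queue (front to back): [20, 23, 9]


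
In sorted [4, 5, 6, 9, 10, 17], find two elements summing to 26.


Two pointers: lo=0, hi=5
Found pair: (9, 17) summing to 26


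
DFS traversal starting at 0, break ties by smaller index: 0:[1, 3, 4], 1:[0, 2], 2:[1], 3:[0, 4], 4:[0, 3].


DFS stack-based: start with [0]
Visit order: [0, 1, 2, 3, 4]


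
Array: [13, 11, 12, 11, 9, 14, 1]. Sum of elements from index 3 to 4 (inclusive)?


Prefix sums: [0, 13, 24, 36, 47, 56, 70, 71]
Sum[3..4] = prefix[5] - prefix[3] = 56 - 36 = 20


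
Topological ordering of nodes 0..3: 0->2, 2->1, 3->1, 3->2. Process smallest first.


Kahn's algorithm, process smallest node first
Order: [0, 3, 2, 1]


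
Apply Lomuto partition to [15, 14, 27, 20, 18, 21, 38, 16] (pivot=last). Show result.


Elements <= 16 go left of pivot.
Result: [15, 14, 16, 20, 18, 21, 38, 27], pivot at index 2


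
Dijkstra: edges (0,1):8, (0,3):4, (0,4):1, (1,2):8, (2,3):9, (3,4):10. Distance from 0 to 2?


Dijkstra from 0:
Distances: {0: 0, 1: 8, 2: 13, 3: 4, 4: 1}
Shortest distance to 2 = 13, path = [0, 3, 2]


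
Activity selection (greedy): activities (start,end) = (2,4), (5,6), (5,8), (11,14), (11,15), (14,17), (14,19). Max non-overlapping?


Greedy: pick earliest-ending, then skip overlaps.
Selected (4 activities): [(2, 4), (5, 6), (11, 14), (14, 17)]


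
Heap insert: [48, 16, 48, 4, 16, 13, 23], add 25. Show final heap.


Append 25: [48, 16, 48, 4, 16, 13, 23, 25]
Bubble up: swap idx 7(25) with idx 3(4); swap idx 3(25) with idx 1(16)
Result: [48, 25, 48, 16, 16, 13, 23, 4]


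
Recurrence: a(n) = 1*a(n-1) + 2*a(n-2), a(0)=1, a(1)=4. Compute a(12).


Build bottom-up:
...a(10)=1706, a(11)=3414, a(12)=1*3414+2*1706=6826


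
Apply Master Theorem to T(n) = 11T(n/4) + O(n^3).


a=11, b=4, c=3. log_4(11)=1.730 < c=3. Case 3: O(n^c) = O(n^3)
Complexity: O(n^3)


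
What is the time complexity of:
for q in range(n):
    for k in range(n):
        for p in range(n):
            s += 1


Per nesting level: O(n) * O(n) * O(n) = O(n^3)
Complexity: O(n^3)


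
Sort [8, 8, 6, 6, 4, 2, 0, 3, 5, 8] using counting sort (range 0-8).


Count array: [1, 0, 1, 1, 1, 1, 2, 0, 3]
Reconstruct: [0, 2, 3, 4, 5, 6, 6, 8, 8, 8]


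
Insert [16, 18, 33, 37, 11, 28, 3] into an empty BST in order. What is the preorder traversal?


Root = 16; build tree by BST insertion.
Preorder traversal: [16, 11, 3, 18, 33, 28, 37]


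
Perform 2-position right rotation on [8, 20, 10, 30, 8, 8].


Right rotate by 2: [8, 8, 8, 20, 10, 30]


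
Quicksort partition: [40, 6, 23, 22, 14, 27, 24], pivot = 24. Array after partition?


Elements <= 24 go left of pivot.
Result: [6, 23, 22, 14, 24, 27, 40], pivot at index 4


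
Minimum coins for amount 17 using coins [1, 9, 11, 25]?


dp[0]=0; dp[i]=1+min(dp[i-c] for c in coins)
...dp[12]=2, dp[13]=3, dp[14]=4, dp[15]=5, dp[16]=6, dp[17]=7
Minimum coins for 17 = 7


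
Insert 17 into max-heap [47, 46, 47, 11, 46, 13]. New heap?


Append 17: [47, 46, 47, 11, 46, 13, 17]
Bubble up: no swaps needed
Result: [47, 46, 47, 11, 46, 13, 17]


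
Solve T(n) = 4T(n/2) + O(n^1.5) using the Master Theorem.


a=4, b=2, c=1.5. log_2(4)=2 > c=1.5. Case 1: O(n^log_b(a)) = O(n^2)
Complexity: O(n^2)


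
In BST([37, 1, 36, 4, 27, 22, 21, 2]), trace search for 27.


BST root = 37
Search for 27: compare at each node
Path: [37, 1, 36, 4, 27]


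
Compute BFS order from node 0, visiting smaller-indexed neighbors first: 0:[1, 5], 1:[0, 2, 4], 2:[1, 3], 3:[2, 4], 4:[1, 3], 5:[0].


BFS queue: start with [0]
Visit order: [0, 1, 5, 2, 4, 3]


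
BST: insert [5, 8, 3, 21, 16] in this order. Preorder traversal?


Root = 5; build tree by BST insertion.
Preorder traversal: [5, 3, 8, 21, 16]


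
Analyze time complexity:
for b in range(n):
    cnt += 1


Per nesting level: O(n) = O(n)
Complexity: O(n)


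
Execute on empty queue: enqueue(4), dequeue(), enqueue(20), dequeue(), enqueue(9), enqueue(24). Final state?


enqueue(4) -> [4]
dequeue() returns 4 -> []
enqueue(20) -> [20]
dequeue() returns 20 -> []
enqueue(9) -> [9]
enqueue(24) -> [9, 24]
Final queue (front to back): [9, 24]


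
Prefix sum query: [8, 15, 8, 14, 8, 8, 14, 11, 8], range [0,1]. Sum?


Prefix sums: [0, 8, 23, 31, 45, 53, 61, 75, 86, 94]
Sum[0..1] = prefix[2] - prefix[0] = 23 - 0 = 23


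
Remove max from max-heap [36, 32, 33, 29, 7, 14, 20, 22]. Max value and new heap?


Max = 36
Replace root with last, heapify down
Resulting heap: [33, 32, 22, 29, 7, 14, 20]


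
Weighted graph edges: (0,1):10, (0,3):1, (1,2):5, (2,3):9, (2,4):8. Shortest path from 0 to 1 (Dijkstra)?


Dijkstra from 0:
Distances: {0: 0, 1: 10, 2: 10, 3: 1, 4: 18}
Shortest distance to 1 = 10, path = [0, 1]


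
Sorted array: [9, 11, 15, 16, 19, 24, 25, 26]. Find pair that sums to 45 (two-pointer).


Two pointers: lo=0, hi=7
Found pair: (19, 26) summing to 45


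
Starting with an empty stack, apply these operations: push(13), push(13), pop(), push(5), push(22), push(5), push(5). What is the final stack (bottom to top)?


push(13) -> [13]
push(13) -> [13, 13]
pop() returns 13 -> [13]
push(5) -> [13, 5]
push(22) -> [13, 5, 22]
push(5) -> [13, 5, 22, 5]
push(5) -> [13, 5, 22, 5, 5]
Final stack (bottom to top): [13, 5, 22, 5, 5]


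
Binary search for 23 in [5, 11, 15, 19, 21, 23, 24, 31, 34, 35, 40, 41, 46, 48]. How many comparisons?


Search for 23:
[0,13] mid=6 arr[6]=24
[0,5] mid=2 arr[2]=15
[3,5] mid=4 arr[4]=21
[5,5] mid=5 arr[5]=23
Total: 4 comparisons


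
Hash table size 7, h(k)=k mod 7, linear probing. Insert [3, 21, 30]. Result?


Insertions: 3->slot 3; 21->slot 0; 30->slot 2
Table: [21, None, 30, 3, None, None, None]


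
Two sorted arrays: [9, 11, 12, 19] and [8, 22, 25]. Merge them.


Compare heads, take smaller each step.
Merged: [8, 9, 11, 12, 19, 22, 25]


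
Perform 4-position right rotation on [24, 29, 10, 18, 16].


Right rotate by 4: [29, 10, 18, 16, 24]


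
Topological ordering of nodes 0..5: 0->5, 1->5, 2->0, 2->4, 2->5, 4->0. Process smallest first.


Kahn's algorithm, process smallest node first
Order: [1, 2, 3, 4, 0, 5]


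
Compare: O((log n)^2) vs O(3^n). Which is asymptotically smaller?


polylogarithmic grows slower than exponential (base 3)
O((log n)^2) is asymptotically smaller; O(3^n) grows faster


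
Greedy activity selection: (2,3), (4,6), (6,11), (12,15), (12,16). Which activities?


Greedy: pick earliest-ending, then skip overlaps.
Selected (4 activities): [(2, 3), (4, 6), (6, 11), (12, 15)]


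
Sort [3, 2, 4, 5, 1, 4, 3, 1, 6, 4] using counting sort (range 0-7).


Count array: [0, 2, 1, 2, 3, 1, 1, 0]
Reconstruct: [1, 1, 2, 3, 3, 4, 4, 4, 5, 6]


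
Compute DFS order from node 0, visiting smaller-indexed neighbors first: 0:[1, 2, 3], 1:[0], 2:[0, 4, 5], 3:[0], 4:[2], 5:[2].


DFS stack-based: start with [0]
Visit order: [0, 1, 2, 4, 5, 3]


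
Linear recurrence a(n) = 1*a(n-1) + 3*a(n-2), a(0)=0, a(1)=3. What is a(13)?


Build bottom-up:
...a(11)=8049, a(12)=18480, a(13)=1*18480+3*8049=42627


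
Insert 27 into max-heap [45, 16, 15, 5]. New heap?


Append 27: [45, 16, 15, 5, 27]
Bubble up: swap idx 4(27) with idx 1(16)
Result: [45, 27, 15, 5, 16]


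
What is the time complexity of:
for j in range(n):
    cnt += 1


Per nesting level: O(n) = O(n)
Complexity: O(n)


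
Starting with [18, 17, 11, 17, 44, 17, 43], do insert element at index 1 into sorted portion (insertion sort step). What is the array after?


After one pass: [17, 18, 11, 17, 44, 17, 43]


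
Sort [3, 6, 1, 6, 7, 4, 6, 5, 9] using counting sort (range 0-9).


Count array: [0, 1, 0, 1, 1, 1, 3, 1, 0, 1]
Reconstruct: [1, 3, 4, 5, 6, 6, 6, 7, 9]


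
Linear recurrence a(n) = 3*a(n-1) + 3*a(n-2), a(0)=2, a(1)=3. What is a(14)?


Build bottom-up:
...a(12)=8819442, a(13)=33437043, a(14)=3*33437043+3*8819442=126769455


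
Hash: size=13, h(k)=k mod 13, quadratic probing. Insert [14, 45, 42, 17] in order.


Insertions: 14->slot 1; 45->slot 6; 42->slot 3; 17->slot 4
Table: [None, 14, None, 42, 17, None, 45, None, None, None, None, None, None]


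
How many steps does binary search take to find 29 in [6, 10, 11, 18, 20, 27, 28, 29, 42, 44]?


Search for 29:
[0,9] mid=4 arr[4]=20
[5,9] mid=7 arr[7]=29
Total: 2 comparisons


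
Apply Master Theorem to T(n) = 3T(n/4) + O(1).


a=3, b=4, c=0. log_4(3)=0.792 > c=0. Case 1: O(n^log_b(a)) = O(n^0.792)
Complexity: O(n^0.792)


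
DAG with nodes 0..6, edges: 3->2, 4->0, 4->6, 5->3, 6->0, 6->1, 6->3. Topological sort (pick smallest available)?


Kahn's algorithm, process smallest node first
Order: [4, 5, 6, 0, 1, 3, 2]


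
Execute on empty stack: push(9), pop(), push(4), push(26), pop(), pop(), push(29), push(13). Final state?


push(9) -> [9]
pop() returns 9 -> []
push(4) -> [4]
push(26) -> [4, 26]
pop() returns 26 -> [4]
pop() returns 4 -> []
push(29) -> [29]
push(13) -> [29, 13]
Final stack (bottom to top): [29, 13]


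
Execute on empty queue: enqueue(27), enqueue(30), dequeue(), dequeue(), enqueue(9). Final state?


enqueue(27) -> [27]
enqueue(30) -> [27, 30]
dequeue() returns 27 -> [30]
dequeue() returns 30 -> []
enqueue(9) -> [9]
Final queue (front to back): [9]


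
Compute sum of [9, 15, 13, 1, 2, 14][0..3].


Prefix sums: [0, 9, 24, 37, 38, 40, 54]
Sum[0..3] = prefix[4] - prefix[0] = 38 - 0 = 38


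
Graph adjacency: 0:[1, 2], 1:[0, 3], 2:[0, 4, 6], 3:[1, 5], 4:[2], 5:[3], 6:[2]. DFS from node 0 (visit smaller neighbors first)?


DFS stack-based: start with [0]
Visit order: [0, 1, 3, 5, 2, 4, 6]


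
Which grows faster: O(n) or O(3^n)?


linear grows slower than exponential (base 3)
O(n) is asymptotically smaller; O(3^n) grows faster


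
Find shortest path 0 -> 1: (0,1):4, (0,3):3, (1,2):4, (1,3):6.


Dijkstra from 0:
Distances: {0: 0, 1: 4, 2: 8, 3: 3}
Shortest distance to 1 = 4, path = [0, 1]


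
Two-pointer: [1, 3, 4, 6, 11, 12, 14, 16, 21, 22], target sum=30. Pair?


Two pointers: lo=0, hi=9
Found pair: (14, 16) summing to 30


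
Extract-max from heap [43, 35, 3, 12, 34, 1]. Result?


Max = 43
Replace root with last, heapify down
Resulting heap: [35, 34, 3, 12, 1]


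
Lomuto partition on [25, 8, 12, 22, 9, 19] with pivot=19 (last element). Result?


Elements <= 19 go left of pivot.
Result: [8, 12, 9, 19, 25, 22], pivot at index 3


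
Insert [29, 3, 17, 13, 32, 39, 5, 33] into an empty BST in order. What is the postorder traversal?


Root = 29; build tree by BST insertion.
Postorder traversal: [5, 13, 17, 3, 33, 39, 32, 29]


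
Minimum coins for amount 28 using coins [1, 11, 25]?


dp[0]=0; dp[i]=1+min(dp[i-c] for c in coins)
...dp[23]=3, dp[24]=4, dp[25]=1, dp[26]=2, dp[27]=3, dp[28]=4
Minimum coins for 28 = 4


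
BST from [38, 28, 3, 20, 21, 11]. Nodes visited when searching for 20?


BST root = 38
Search for 20: compare at each node
Path: [38, 28, 3, 20]


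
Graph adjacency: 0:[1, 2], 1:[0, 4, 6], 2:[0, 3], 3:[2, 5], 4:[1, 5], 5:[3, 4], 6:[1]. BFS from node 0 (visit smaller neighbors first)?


BFS queue: start with [0]
Visit order: [0, 1, 2, 4, 6, 3, 5]


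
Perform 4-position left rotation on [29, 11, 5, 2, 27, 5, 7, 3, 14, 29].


Left rotate by 4: [27, 5, 7, 3, 14, 29, 29, 11, 5, 2]


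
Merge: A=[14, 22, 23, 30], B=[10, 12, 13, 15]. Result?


Compare heads, take smaller each step.
Merged: [10, 12, 13, 14, 15, 22, 23, 30]


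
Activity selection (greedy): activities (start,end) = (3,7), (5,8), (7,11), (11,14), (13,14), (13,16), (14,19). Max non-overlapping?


Greedy: pick earliest-ending, then skip overlaps.
Selected (4 activities): [(3, 7), (7, 11), (11, 14), (14, 19)]


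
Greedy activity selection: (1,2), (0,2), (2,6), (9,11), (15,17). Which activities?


Greedy: pick earliest-ending, then skip overlaps.
Selected (4 activities): [(1, 2), (2, 6), (9, 11), (15, 17)]


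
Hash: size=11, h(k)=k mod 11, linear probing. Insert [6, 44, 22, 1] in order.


Insertions: 6->slot 6; 44->slot 0; 22->slot 1; 1->slot 2
Table: [44, 22, 1, None, None, None, 6, None, None, None, None]


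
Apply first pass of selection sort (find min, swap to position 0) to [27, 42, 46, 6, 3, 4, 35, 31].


After one pass: [3, 42, 46, 6, 27, 4, 35, 31]


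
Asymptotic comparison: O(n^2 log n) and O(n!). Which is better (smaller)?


n^2 log n grows slower than factorial
O(n^2 log n) is asymptotically smaller; O(n!) grows faster


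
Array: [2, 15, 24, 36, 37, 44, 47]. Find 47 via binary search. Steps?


Search for 47:
[0,6] mid=3 arr[3]=36
[4,6] mid=5 arr[5]=44
[6,6] mid=6 arr[6]=47
Total: 3 comparisons


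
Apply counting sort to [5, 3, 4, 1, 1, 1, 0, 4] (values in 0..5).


Count array: [1, 3, 0, 1, 2, 1]
Reconstruct: [0, 1, 1, 1, 3, 4, 4, 5]


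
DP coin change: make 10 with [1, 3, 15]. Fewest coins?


dp[0]=0; dp[i]=1+min(dp[i-c] for c in coins)
...dp[5]=3, dp[6]=2, dp[7]=3, dp[8]=4, dp[9]=3, dp[10]=4
Minimum coins for 10 = 4


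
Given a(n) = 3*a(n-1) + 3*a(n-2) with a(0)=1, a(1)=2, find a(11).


Build bottom-up:
...a(9)=98577, a(10)=373734, a(11)=3*373734+3*98577=1416933


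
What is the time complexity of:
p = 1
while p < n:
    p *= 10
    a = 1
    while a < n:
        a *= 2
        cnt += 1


Per nesting level: O(log n) * O(log n) = O((log n)^2)
Complexity: O((log n)^2)


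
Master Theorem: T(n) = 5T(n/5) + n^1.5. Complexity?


a=5, b=5, c=1.5. log_5(5)=1 < c=1.5. Case 3: O(n^c) = O(n^1.500)
Complexity: O(n^1.500)


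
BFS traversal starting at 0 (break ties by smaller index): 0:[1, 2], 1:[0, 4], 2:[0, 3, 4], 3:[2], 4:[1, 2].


BFS queue: start with [0]
Visit order: [0, 1, 2, 4, 3]


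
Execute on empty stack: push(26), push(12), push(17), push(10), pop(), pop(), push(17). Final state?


push(26) -> [26]
push(12) -> [26, 12]
push(17) -> [26, 12, 17]
push(10) -> [26, 12, 17, 10]
pop() returns 10 -> [26, 12, 17]
pop() returns 17 -> [26, 12]
push(17) -> [26, 12, 17]
Final stack (bottom to top): [26, 12, 17]


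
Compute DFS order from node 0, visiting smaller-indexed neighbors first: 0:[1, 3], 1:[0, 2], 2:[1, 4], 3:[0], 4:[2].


DFS stack-based: start with [0]
Visit order: [0, 1, 2, 4, 3]


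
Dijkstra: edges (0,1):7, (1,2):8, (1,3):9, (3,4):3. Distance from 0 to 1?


Dijkstra from 0:
Distances: {0: 0, 1: 7, 2: 15, 3: 16, 4: 19}
Shortest distance to 1 = 7, path = [0, 1]


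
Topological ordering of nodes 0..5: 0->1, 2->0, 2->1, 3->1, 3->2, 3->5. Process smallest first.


Kahn's algorithm, process smallest node first
Order: [3, 2, 0, 1, 4, 5]


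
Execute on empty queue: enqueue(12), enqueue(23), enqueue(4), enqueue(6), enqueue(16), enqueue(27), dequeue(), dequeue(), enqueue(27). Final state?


enqueue(12) -> [12]
enqueue(23) -> [12, 23]
enqueue(4) -> [12, 23, 4]
enqueue(6) -> [12, 23, 4, 6]
enqueue(16) -> [12, 23, 4, 6, 16]
enqueue(27) -> [12, 23, 4, 6, 16, 27]
dequeue() returns 12 -> [23, 4, 6, 16, 27]
dequeue() returns 23 -> [4, 6, 16, 27]
enqueue(27) -> [4, 6, 16, 27, 27]
Final queue (front to back): [4, 6, 16, 27, 27]


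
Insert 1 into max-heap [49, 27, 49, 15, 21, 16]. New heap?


Append 1: [49, 27, 49, 15, 21, 16, 1]
Bubble up: no swaps needed
Result: [49, 27, 49, 15, 21, 16, 1]


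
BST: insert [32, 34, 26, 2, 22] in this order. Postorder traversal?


Root = 32; build tree by BST insertion.
Postorder traversal: [22, 2, 26, 34, 32]


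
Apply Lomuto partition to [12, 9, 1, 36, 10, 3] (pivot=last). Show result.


Elements <= 3 go left of pivot.
Result: [1, 3, 12, 36, 10, 9], pivot at index 1


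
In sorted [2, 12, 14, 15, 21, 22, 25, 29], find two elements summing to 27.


Two pointers: lo=0, hi=7
Found pair: (2, 25) summing to 27


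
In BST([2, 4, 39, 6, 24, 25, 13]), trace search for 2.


BST root = 2
Search for 2: compare at each node
Path: [2]


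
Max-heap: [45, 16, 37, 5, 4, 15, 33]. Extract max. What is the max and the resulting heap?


Max = 45
Replace root with last, heapify down
Resulting heap: [37, 16, 33, 5, 4, 15]


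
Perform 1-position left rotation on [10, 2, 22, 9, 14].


Left rotate by 1: [2, 22, 9, 14, 10]


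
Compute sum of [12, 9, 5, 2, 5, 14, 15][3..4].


Prefix sums: [0, 12, 21, 26, 28, 33, 47, 62]
Sum[3..4] = prefix[5] - prefix[3] = 33 - 26 = 7


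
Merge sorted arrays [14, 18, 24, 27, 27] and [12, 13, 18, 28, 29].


Compare heads, take smaller each step.
Merged: [12, 13, 14, 18, 18, 24, 27, 27, 28, 29]


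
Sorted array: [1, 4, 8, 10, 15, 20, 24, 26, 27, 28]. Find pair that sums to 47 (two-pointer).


Two pointers: lo=0, hi=9
Found pair: (20, 27) summing to 47


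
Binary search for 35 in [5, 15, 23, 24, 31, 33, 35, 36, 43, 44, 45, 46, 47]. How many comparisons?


Search for 35:
[0,12] mid=6 arr[6]=35
Total: 1 comparisons


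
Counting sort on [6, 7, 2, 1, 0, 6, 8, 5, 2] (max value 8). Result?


Count array: [1, 1, 2, 0, 0, 1, 2, 1, 1]
Reconstruct: [0, 1, 2, 2, 5, 6, 6, 7, 8]


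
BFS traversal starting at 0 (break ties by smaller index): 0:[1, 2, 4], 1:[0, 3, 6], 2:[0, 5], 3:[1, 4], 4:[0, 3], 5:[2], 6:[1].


BFS queue: start with [0]
Visit order: [0, 1, 2, 4, 3, 6, 5]


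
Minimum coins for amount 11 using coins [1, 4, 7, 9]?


dp[0]=0; dp[i]=1+min(dp[i-c] for c in coins)
...dp[6]=3, dp[7]=1, dp[8]=2, dp[9]=1, dp[10]=2, dp[11]=2
Minimum coins for 11 = 2


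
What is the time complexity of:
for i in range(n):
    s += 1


Per nesting level: O(n) = O(n)
Complexity: O(n)


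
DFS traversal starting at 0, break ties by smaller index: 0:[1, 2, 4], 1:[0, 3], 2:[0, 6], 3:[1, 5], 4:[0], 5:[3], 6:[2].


DFS stack-based: start with [0]
Visit order: [0, 1, 3, 5, 2, 6, 4]


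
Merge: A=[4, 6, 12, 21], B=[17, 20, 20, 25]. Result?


Compare heads, take smaller each step.
Merged: [4, 6, 12, 17, 20, 20, 21, 25]


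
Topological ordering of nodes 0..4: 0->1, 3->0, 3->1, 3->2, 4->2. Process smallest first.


Kahn's algorithm, process smallest node first
Order: [3, 0, 1, 4, 2]


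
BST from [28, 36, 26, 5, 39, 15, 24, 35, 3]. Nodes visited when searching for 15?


BST root = 28
Search for 15: compare at each node
Path: [28, 26, 5, 15]


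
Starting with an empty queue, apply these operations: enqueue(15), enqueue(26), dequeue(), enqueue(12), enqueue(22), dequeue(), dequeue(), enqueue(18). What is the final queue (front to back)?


enqueue(15) -> [15]
enqueue(26) -> [15, 26]
dequeue() returns 15 -> [26]
enqueue(12) -> [26, 12]
enqueue(22) -> [26, 12, 22]
dequeue() returns 26 -> [12, 22]
dequeue() returns 12 -> [22]
enqueue(18) -> [22, 18]
Final queue (front to back): [22, 18]


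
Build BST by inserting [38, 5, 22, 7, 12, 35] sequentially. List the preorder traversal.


Root = 38; build tree by BST insertion.
Preorder traversal: [38, 5, 22, 7, 12, 35]


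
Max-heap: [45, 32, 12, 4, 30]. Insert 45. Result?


Append 45: [45, 32, 12, 4, 30, 45]
Bubble up: swap idx 5(45) with idx 2(12)
Result: [45, 32, 45, 4, 30, 12]


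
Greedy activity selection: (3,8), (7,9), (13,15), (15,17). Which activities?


Greedy: pick earliest-ending, then skip overlaps.
Selected (3 activities): [(3, 8), (13, 15), (15, 17)]


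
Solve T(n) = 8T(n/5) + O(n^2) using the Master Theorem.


a=8, b=5, c=2. log_5(8)=1.292 < c=2. Case 3: O(n^c) = O(n^2)
Complexity: O(n^2)


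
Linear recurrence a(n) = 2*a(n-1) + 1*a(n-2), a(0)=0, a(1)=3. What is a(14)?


Build bottom-up:
...a(12)=41580, a(13)=100383, a(14)=2*100383+1*41580=242346


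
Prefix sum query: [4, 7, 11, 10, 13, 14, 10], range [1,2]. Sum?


Prefix sums: [0, 4, 11, 22, 32, 45, 59, 69]
Sum[1..2] = prefix[3] - prefix[1] = 22 - 4 = 18


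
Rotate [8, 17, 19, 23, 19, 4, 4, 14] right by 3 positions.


Right rotate by 3: [4, 4, 14, 8, 17, 19, 23, 19]


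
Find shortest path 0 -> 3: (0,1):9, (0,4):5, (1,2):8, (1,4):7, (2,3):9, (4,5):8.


Dijkstra from 0:
Distances: {0: 0, 1: 9, 2: 17, 3: 26, 4: 5, 5: 13}
Shortest distance to 3 = 26, path = [0, 1, 2, 3]


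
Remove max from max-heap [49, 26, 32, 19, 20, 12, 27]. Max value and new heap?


Max = 49
Replace root with last, heapify down
Resulting heap: [32, 26, 27, 19, 20, 12]


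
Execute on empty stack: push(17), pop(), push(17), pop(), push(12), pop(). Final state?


push(17) -> [17]
pop() returns 17 -> []
push(17) -> [17]
pop() returns 17 -> []
push(12) -> [12]
pop() returns 12 -> []
Final stack (bottom to top): []


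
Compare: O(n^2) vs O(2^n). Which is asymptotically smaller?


quadratic grows slower than exponential
O(n^2) is asymptotically smaller; O(2^n) grows faster


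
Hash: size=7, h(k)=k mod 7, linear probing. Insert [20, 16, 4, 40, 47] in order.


Insertions: 20->slot 6; 16->slot 2; 4->slot 4; 40->slot 5; 47->slot 0
Table: [47, None, 16, None, 4, 40, 20]


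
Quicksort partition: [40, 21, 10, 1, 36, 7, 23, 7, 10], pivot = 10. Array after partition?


Elements <= 10 go left of pivot.
Result: [10, 1, 7, 7, 10, 40, 23, 21, 36], pivot at index 4


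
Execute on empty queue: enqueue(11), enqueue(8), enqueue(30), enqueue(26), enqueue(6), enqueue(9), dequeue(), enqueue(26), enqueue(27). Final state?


enqueue(11) -> [11]
enqueue(8) -> [11, 8]
enqueue(30) -> [11, 8, 30]
enqueue(26) -> [11, 8, 30, 26]
enqueue(6) -> [11, 8, 30, 26, 6]
enqueue(9) -> [11, 8, 30, 26, 6, 9]
dequeue() returns 11 -> [8, 30, 26, 6, 9]
enqueue(26) -> [8, 30, 26, 6, 9, 26]
enqueue(27) -> [8, 30, 26, 6, 9, 26, 27]
Final queue (front to back): [8, 30, 26, 6, 9, 26, 27]


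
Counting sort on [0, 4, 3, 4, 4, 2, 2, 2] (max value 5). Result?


Count array: [1, 0, 3, 1, 3, 0]
Reconstruct: [0, 2, 2, 2, 3, 4, 4, 4]
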